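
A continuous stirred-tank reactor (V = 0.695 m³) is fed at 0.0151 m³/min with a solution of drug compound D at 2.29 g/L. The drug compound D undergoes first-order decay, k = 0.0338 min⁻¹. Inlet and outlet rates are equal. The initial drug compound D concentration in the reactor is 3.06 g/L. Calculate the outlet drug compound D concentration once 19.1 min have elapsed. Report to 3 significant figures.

Accumulation = in − out − consumed: V dC/dt = Q C_in − Q C − k V C.
This is linear with rate a = Q/V + k = 0.055527 min⁻¹.
C_ss = Q C_in/(Q + kV) = 0.89604 g/L; C(t) = C_ss + (C₀ − C_ss) e^(−a t).
C(19.1) = 0.89604 + (2.1640)·e^(−0.055527·19.1) = 0.89604 + (2.1640)·0.34626 = 1.6453 g/L.

1.65 g/L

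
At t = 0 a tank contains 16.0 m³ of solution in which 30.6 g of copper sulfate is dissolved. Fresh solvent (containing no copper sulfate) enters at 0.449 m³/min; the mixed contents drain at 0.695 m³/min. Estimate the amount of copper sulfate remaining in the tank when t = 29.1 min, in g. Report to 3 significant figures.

Total volume: dV/dt = Q_in − Q_out = -0.24600 m³/min, so V(t) = 16.0 − 0.24600 t and V(29.1) = 8.8414 m³.
Species balance (pure solvent in): dm/dt = −Q_out · m/V(t).
dm/m = −Q_out dt/(V₀ − 0.24600 t); integrating gives ln(m/m₀) = −(Q_out/(Q_in−Q_out)) ln(V/V₀).
m = m₀ (V₀/V)^(Q_out/(Q_in−Q_out)) = 30.6 × (16.0/8.8414)^(-2.8252) = 5.7273 g.

5.73 g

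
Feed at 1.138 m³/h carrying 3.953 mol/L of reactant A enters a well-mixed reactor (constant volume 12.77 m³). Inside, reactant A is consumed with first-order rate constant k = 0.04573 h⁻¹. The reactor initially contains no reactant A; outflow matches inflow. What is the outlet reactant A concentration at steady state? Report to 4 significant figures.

2.612 mol/L

Accumulation = in − out − consumed: V dC/dt = Q C_in − Q C − k V C.
At steady state: 0 = Q C_in − (Q + kV) C_ss, so C_ss = Q C_in/(Q + kV).
C_ss = 1.138·3.953/(1.138 + 0.04573·12.77) = 4.49851/1.72197 = 2.61242 mol/L.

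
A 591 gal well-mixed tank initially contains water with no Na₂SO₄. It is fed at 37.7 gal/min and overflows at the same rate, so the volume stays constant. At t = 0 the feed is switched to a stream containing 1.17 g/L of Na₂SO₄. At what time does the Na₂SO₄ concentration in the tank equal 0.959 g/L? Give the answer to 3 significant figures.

26.9 min

Accumulation = in − out for the solute gives V dC/dt = Q(C_in − C), so τ = V/Q = 15.676 min.
C(t) = C_in + (C₀ − C_in) e^(−t/τ). Set C = 0.959 and solve for t:
e^(−t/τ) = (C − C_in)/(C₀ − C_in) = (0.959 − 1.17)/(0 − 1.17) = 0.18034
t = −τ ln(…) = 15.676 × 1.7129 = 26.852 min.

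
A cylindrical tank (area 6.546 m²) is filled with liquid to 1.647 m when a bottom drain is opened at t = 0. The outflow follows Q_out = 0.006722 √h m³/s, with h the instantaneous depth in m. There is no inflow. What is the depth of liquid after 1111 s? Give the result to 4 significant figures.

0.5083 m

Volume balance on the tank: A dh/dt = −0.006722 √h.
∫ h^(−1/2) dh = −(0.006722/A) ∫ dt, giving 2√h = 2√h₀ − (0.006722/A) t.
√h = √1.647 − 0.006722·1111/(2·6.546) = 1.28335 − 0.570436 = 0.712919.
h = 0.712919² = 0.508254 m.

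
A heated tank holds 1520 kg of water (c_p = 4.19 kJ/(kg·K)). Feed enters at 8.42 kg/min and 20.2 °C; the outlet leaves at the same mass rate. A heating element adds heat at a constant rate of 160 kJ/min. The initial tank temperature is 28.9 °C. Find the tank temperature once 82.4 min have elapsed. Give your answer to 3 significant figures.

First-law balance (no shaft work): M c_p dT/dt = ṁ c_p (T_in − T) + 160.
τ = M/ṁ = 180.52 min; T_ss = T_in + Q̇/(ṁ c_p) = 20.2 + 160/(8.42·4.19) = 24.735 °C.
Solution: T(t) = T_ss + (T₀ − T_ss) e^(−t/τ).
T(82.4) = 24.735 + (4.1648)·e^(−82.4/180.52) = 24.735 + (4.1648)·0.63353 = 27.374 °C.

27.4 °C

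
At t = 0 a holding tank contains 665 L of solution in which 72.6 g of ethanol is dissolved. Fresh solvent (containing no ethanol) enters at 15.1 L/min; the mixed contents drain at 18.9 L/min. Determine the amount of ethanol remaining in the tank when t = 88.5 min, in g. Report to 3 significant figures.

2.18 g

Total volume: dV/dt = Q_in − Q_out = -3.8000 L/min, so V(t) = 665 − 3.8000 t and V(88.5) = 328.70 L.
Solute balance: dm/dt = 0 − Q_out C = −Q_out m/V(t).
Separate: dm/m = −Q_out dt/V(t) ⇒ ln(m/m₀) = −(Q_out/(Q_in−Q_out)) ln(V/V₀).
m = m₀ (V₀/V)^(Q_out/(Q_in−Q_out)) = 72.6 × (665/328.70)^(-4.9737) = 2.1821 g.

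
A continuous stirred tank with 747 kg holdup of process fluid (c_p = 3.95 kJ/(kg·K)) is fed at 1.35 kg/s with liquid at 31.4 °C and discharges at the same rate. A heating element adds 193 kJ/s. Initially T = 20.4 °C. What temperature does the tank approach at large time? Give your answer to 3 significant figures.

First-law balance (no shaft work): M c_p dT/dt = ṁ c_p (T_in − T) + 193.
At steady state dT/dt = 0 ⇒ T_ss = T_in + Q̇/(ṁ c_p) = 31.4 + 193/(1.35·3.95) = 67.593 °C.

67.6 °C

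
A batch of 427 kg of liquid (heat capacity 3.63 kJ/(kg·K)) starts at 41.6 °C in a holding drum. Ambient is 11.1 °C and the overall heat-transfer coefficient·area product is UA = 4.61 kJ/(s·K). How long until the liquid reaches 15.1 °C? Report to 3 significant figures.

Lumped-capacitance energy balance: M c_p dT/dt = UA(T_amb − T).
τ = M c_p/UA = 336.23 s; T_ss = T_amb = 11.100 °C.
T(t) = T_ss + (T₀ − T_ss)e^(−t/τ); set T = 15.1:
t = −τ ln[(T − T_ss)/(T₀ − T_ss)] = −336.23 · ln(0.13115) = 683.02 s.

683 s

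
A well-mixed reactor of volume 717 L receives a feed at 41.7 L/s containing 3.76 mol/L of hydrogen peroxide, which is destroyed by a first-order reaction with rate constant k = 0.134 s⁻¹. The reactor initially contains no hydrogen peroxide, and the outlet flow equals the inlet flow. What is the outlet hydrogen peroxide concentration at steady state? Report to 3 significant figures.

Species balance: V dC/dt = Q C_in − Q C − k V C.
Steady state (dC/dt = 0): C_ss = Q C_in/(Q + kV) = C_in/(1 + kV/Q).
C_ss = 41.7·3.76/(41.7 + 0.134·717) = 156.79/137.78 = 1.1380 mol/L.

1.14 mol/L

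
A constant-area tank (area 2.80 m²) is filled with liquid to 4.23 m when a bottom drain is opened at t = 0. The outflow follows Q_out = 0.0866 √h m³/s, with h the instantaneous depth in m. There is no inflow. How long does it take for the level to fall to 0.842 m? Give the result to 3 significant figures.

A dh/dt = −Q_out = −0.0866 √h.
∫ h^(−1/2) dh = −(0.0866/A) ∫ dt, giving 2√h = 2√h₀ − (0.0866/A) t.
t = 2A(√h₀ − √h)/0.0866 = 2·2.80·(√4.23 − √0.842)/0.0866
  = 5.6000 × (2.0567 − 0.91761) / 0.0866 = 73.659 s.

73.7 s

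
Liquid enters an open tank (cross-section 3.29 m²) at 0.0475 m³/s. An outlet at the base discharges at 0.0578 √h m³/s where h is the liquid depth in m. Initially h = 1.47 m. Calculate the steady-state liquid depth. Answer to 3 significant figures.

A dh/dt = Q_in − 0.0578 √h. Steady state requires inflow = outflow:
Q_in = 0.0578 √h_ss ⇒ √h_ss = 0.0475/0.0578 = 0.82180.
h_ss = 0.82180² = 0.67535 m. (Since h₀ = 1.47 m > h_ss, the level will fall toward this value.)

0.675 m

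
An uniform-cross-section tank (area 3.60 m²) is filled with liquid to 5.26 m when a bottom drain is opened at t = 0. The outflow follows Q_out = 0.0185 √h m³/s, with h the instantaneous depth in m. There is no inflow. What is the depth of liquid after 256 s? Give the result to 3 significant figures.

Unsteady balance on liquid volume: A dh/dt = −0.0185 √h.
∫ h^(−1/2) dh = −(0.0185/A) ∫ dt, giving 2√h = 2√h₀ − (0.0185/A) t.
√h = √5.26 − 0.0185·256/(2·3.60) = 2.2935 − 0.65778 = 1.6357.
h = 1.6357² = 2.6755 m.

2.68 m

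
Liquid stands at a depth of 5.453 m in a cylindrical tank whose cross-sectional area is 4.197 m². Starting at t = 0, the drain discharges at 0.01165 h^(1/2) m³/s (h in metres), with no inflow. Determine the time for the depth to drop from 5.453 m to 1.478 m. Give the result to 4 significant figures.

Volume balance on the tank: A dh/dt = −0.01165 √h.
Separate and integrate: 2(√h − √h₀) = −(0.01165/A) t.
t = 2A(√h₀ − √h)/0.01165 = 2·4.197·(√5.453 − √1.478)/0.01165
  = 8.39400 × (2.33517 − 1.21573) / 0.01165 = 806.570 s.

806.6 s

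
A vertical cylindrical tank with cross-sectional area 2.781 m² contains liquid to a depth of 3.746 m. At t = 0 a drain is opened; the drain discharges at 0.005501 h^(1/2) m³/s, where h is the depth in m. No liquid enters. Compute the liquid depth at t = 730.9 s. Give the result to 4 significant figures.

With no inflow, A dh/dt = −0.005501 √h.
This is separable: 2 d(√h)/dt = −0.005501/A, so √h = √h₀ − (0.005501/(2A)) t.
√h = √3.746 − 0.005501·730.9/(2·2.781) = 1.93546 − 0.722884 = 1.21257.
h = 1.21257² = 1.47034 m.

1.470 m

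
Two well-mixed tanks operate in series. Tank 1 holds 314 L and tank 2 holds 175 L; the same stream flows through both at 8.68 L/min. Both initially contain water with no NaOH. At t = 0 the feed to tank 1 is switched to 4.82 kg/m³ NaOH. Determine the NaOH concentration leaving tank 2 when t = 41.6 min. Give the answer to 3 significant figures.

Species balance on tank i: dCᵢ/dt = (Cᵢ₋₁ − Cᵢ)/τᵢ with τᵢ = Vᵢ/Q.
τ₁ = 314/8.68 = 36.175 min; τ₂ = 175/8.68 = 20.161 min.
Solving the cascade with C₁(0)=C₂(0)=0 gives C₂(t) = C_in[1 − (τ₁ e^(−t/τ₁) − τ₂ e^(−t/τ₂))/(τ₁ − τ₂)].
At t = 41.6: e^(−t/τ₁) = 0.31665, e^(−t/τ₂) = 0.12703.
C₂ = 4.82·[1 − (36.175·0.31665 − 20.161·0.12703)/(16.014)] = 4.82·0.44462 = 2.1431 kg/m³.

2.14 kg/m³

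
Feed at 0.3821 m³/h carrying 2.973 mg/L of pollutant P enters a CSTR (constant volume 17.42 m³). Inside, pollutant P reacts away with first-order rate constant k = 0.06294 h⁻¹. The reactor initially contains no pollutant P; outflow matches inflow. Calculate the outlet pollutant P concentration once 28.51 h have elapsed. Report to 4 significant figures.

V dC/dt = Q(C_in − C) − k V C.
This is linear with rate a = Q/V + k = 0.0848746 h⁻¹.
C_ss = Q C_in/(Q + kV) = 0.768327 mg/L; C(t) = C_ss + (C₀ − C_ss) e^(−a t).
C(28.51) = 0.768327 + (-0.768327)·e^(−0.0848746·28.51) = 0.768327 + (-0.768327)·0.0889417 = 0.699991 mg/L.

0.7000 mg/L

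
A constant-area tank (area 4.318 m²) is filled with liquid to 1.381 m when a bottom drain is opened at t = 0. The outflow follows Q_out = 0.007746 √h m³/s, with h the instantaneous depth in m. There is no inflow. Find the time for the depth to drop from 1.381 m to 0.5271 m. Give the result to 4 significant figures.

500.7 s

Volume balance on the tank: A dh/dt = −0.007746 √h.
∫ h^(−1/2) dh = −(0.007746/A) ∫ dt, giving 2√h = 2√h₀ − (0.007746/A) t.
t = 2A(√h₀ − √h)/0.007746 = 2·4.318·(√1.381 − √0.5271)/0.007746
  = 8.63600 × (1.17516 − 0.726017) / 0.007746 = 500.749 s.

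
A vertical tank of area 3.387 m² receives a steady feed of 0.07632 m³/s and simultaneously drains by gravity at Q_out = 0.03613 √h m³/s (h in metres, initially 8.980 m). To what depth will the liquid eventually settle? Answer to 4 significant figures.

Volume balance on the tank: A dh/dt = Q_in − 0.03613 √h. At steady state dh/dt = 0:
Q_in = 0.03613 √h_ss ⇒ √h_ss = 0.07632/0.03613 = 2.11237.
h_ss = 2.11237² = 4.46212 m. (Since h₀ = 8.980 m > h_ss, the level will fall toward this value.)

4.462 m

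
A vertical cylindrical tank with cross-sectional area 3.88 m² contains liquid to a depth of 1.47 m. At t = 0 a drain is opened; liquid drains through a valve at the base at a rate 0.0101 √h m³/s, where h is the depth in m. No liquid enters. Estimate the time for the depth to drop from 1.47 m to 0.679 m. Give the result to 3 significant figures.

298 s

A dh/dt = −Q_out = −0.0101 √h.
This is separable: 2 d(√h)/dt = −0.0101/A, so √h = √h₀ − (0.0101/(2A)) t.
t = 2A(√h₀ − √h)/0.0101 = 2·3.88·(√1.47 − √0.679)/0.0101
  = 7.7600 × (1.2124 − 0.82401) / 0.0101 = 298.43 s.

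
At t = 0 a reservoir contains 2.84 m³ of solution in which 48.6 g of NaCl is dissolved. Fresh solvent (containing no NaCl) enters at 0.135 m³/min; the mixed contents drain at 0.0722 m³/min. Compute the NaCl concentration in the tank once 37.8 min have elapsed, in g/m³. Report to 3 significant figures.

4.64 g/m³

Total volume: dV/dt = Q_in − Q_out = 0.062800 m³/min, so V(t) = 2.84 + 0.062800 t and V(37.8) = 5.2138 m³.
No NaCl enters, so dm/dt = −Q_out · (m/V).
Separate: dm/m = −Q_out dt/V(t) ⇒ ln(m/m₀) = −(Q_out/(Q_in−Q_out)) ln(V/V₀).
m = m₀ (V₀/V)^(Q_out/(Q_in−Q_out)) = 48.6 × (2.84/5.2138)^(1.1497) = 24.172 g.
C = m/V = 24.172/5.2138 = 4.6360 g/m³.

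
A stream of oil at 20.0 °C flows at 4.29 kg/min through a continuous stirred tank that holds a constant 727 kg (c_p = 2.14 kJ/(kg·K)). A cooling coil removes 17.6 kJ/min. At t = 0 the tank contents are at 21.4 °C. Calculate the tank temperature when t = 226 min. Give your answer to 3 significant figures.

19.0 °C

Heat balance on the well-mixed liquid: M c_p dT/dt = ṁ c_p (T_in − T) − 17.6.
Rearrange: dT/dt = (T_ss − T)/τ with τ = M/ṁ = 169.46 min and T_ss = T_in − Q̇/(ṁ c_p) = 18.083 °C.
This is linear first-order; T(t) = T_ss + (T₀ − T_ss) e^(−t/τ).
T(226) = 18.083 + (3.3171)·e^(−226/169.46) = 18.083 + (3.3171)·0.26352 = 18.957 °C.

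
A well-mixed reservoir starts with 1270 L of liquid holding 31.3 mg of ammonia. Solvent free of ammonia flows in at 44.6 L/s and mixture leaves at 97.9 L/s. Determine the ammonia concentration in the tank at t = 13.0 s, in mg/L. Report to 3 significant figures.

Total volume: dV/dt = Q_in − Q_out = -53.300 L/s, so V(t) = 1270 − 53.300 t and V(13.0) = 577.10 L.
No ammonia enters, so dm/dt = −Q_out · (m/V).
dm/m = −Q_out dt/(V₀ − 53.300 t); integrating gives ln(m/m₀) = −(Q_out/(Q_in−Q_out)) ln(V/V₀).
m = m₀ (V₀/V)^(Q_out/(Q_in−Q_out)) = 31.3 × (1270/577.10)^(-1.8368) = 7.3511 mg.
C = m/V = 7.3511/577.10 = 0.012738 mg/L.

0.0127 mg/L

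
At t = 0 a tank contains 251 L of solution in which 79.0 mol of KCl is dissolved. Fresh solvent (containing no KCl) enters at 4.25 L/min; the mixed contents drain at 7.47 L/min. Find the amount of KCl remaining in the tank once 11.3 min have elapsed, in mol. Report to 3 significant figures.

Let m(t) be the amount of KCl. Volume: V(t) = V₀ + (Q_in − Q_out) t = 251 − 3.2200 t; V(11.3) = 214.61 L.
Species balance (pure solvent in): dm/dt = −Q_out · m/V(t).
dm/m = −Q_out dt/(V₀ − 3.2200 t); integrating gives ln(m/m₀) = −(Q_out/(Q_in−Q_out)) ln(V/V₀).
m = m₀ (V₀/V)^(Q_out/(Q_in−Q_out)) = 79.0 × (251/214.61)^(-2.3199) = 54.934 mol.

54.9 mol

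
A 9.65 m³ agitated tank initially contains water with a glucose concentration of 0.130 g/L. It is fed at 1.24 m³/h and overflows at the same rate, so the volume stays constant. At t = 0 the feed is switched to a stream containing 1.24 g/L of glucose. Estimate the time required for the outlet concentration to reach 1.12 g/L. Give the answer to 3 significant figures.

17.3 h

Species balance: V dC/dt = Q(C_in − C) ⇒ τ = V/Q = 7.7823 h.
C(t) = C_in + (C₀ − C_in) e^(−t/τ). Set C = 1.12 and solve for t:
e^(−t/τ) = (C − C_in)/(C₀ − C_in) = (1.12 − 1.24)/(0.130 − 1.24) = 0.10811
t = −τ ln(…) = 7.7823 × 2.2246 = 17.313 h.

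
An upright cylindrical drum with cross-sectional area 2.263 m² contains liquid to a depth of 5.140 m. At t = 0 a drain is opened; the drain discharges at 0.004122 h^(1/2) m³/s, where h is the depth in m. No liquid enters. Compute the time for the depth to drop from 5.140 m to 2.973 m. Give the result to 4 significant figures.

Volume balance on the tank: A dh/dt = −0.004122 √h.
This is separable: 2 d(√h)/dt = −0.004122/A, so √h = √h₀ − (0.004122/(2A)) t.
t = 2A(√h₀ − √h)/0.004122 = 2·2.263·(√5.140 − √2.973)/0.004122
  = 4.52600 × (2.26716 − 1.72424) / 0.004122 = 596.130 s.

596.1 s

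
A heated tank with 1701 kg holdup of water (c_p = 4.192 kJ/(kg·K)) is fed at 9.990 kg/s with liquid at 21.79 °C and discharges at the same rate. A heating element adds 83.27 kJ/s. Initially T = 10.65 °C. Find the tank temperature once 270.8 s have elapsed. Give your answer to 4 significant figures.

21.10 °C

Energy balance: M c_p dT/dt = ṁ c_p (T_in − T) + 83.27.
Rearrange: dT/dt = (T_ss − T)/τ with τ = M/ṁ = 170.270 s and T_ss = T_in + Q̇/(ṁ c_p) = 23.7784 °C.
Solution: T(t) = T_ss + (T₀ − T_ss) e^(−t/τ).
T(270.8) = 23.7784 + (-13.1284)·e^(−270.8/170.270) = 23.7784 + (-13.1284)·0.203841 = 21.1023 °C.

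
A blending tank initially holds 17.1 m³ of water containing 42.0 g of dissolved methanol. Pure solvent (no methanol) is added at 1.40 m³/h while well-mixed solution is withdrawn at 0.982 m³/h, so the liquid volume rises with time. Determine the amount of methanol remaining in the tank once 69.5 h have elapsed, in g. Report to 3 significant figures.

4.08 g

Let m(t) be the amount of methanol. Volume: V(t) = V₀ + (Q_in − Q_out) t = 17.1 + 0.41800 t; V(69.5) = 46.151 m³.
Solute balance: dm/dt = 0 − Q_out C = −Q_out m/V(t).
dm/m = −Q_out dt/(V₀ + 0.41800 t); integrating gives ln(m/m₀) = −(Q_out/(Q_in−Q_out)) ln(V/V₀).
m = m₀ (V₀/V)^(Q_out/(Q_in−Q_out)) = 42.0 × (17.1/46.151)^(2.3493) = 4.0764 g.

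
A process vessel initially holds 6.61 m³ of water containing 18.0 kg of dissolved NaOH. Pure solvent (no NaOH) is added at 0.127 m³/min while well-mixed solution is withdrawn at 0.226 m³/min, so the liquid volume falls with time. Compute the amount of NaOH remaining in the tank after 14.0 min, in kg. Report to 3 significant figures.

Total volume: dV/dt = Q_in − Q_out = -0.099000 m³/min, so V(t) = 6.61 − 0.099000 t and V(14.0) = 5.2240 m³.
No NaOH enters, so dm/dt = −Q_out · (m/V).
dm/m = −Q_out dt/(V₀ − 0.099000 t); integrating gives ln(m/m₀) = −(Q_out/(Q_in−Q_out)) ln(V/V₀).
m = m₀ (V₀/V)^(Q_out/(Q_in−Q_out)) = 18.0 × (6.61/5.2240)^(-2.2828) = 10.519 kg.

10.5 kg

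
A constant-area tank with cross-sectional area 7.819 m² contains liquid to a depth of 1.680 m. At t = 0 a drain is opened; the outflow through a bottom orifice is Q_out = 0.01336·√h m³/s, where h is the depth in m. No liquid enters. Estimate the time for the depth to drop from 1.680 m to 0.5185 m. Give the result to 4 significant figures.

674.3 s

A dh/dt = −Q_out = −0.01336 √h.
∫ h^(−1/2) dh = −(0.01336/A) ∫ dt, giving 2√h = 2√h₀ − (0.01336/A) t.
t = 2A(√h₀ − √h)/0.01336 = 2·7.819·(√1.680 − √0.5185)/0.01336
  = 15.6380 × (1.29615 − 0.720069) / 0.01336 = 674.305 s.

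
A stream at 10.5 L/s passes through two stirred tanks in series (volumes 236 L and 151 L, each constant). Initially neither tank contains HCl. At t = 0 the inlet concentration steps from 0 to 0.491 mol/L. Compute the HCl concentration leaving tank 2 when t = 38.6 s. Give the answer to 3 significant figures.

Time constants: τᵢ = Vᵢ/Q for each well-mixed tank.
τ₁ = 236/10.5 = 22.476 s; τ₂ = 151/10.5 = 14.381 s.
Tank 1: C₁ = C_in(1 − e^(−t/τ₁)). Tank 2 (τ₁ ≠ τ₂): C₂ = C_in[1 − (τ₁ e^(−t/τ₁) − τ₂ e^(−t/τ₂))/(τ₁ − τ₂)].
At t = 38.6: e^(−t/τ₁) = 0.17954, e^(−t/τ₂) = 0.068282.
C₂ = 0.491·[1 − (22.476·0.17954 − 14.381·0.068282)/(8.0952)] = 0.491·0.62282 = 0.30581 mol/L.

0.306 mol/L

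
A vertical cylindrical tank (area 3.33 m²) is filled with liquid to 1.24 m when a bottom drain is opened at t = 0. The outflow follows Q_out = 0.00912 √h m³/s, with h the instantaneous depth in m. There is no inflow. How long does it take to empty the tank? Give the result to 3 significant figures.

813 s

Unsteady balance on liquid volume: A dh/dt = −0.00912 √h.
Separate and integrate: 2(√h − √h₀) = −(0.00912/A) t.
Tank is empty when √h = 0: t_empty = 2A√h₀/0.00912.
t_empty = 2·3.33·√1.24/0.00912 = 6.6600·1.1136/0.00912 = 813.19 s.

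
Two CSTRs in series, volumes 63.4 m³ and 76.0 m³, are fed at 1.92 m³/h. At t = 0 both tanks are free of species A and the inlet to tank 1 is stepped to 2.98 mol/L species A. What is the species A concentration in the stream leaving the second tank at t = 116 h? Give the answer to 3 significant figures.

2.47 mol/L

Time constants: τᵢ = Vᵢ/Q for each well-mixed tank.
τ₁ = 63.4/1.92 = 33.021 h; τ₂ = 76.0/1.92 = 39.583 h.
Solving the cascade with C₁(0)=C₂(0)=0 gives C₂(t) = C_in[1 − (τ₁ e^(−t/τ₁) − τ₂ e^(−t/τ₂))/(τ₁ − τ₂)].
At t = 116: e^(−t/τ₁) = 0.029809, e^(−t/τ₂) = 0.053369.
C₂ = 2.98·[1 − (33.021·0.029809 − 39.583·0.053369)/(-6.5625)] = 2.98·0.82809 = 2.4677 mol/L.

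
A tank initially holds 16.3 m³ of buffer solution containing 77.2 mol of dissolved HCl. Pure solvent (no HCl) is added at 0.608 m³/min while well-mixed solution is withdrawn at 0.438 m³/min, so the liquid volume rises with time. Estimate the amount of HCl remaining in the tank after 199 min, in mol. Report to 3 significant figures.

4.27 mol

Total volume: dV/dt = Q_in − Q_out = 0.17000 m³/min, so V(t) = 16.3 + 0.17000 t and V(199) = 50.130 m³.
Species balance (pure solvent in): dm/dt = −Q_out · m/V(t).
Separate: dm/m = −Q_out dt/V(t) ⇒ ln(m/m₀) = −(Q_out/(Q_in−Q_out)) ln(V/V₀).
m = m₀ (V₀/V)^(Q_out/(Q_in−Q_out)) = 77.2 × (16.3/50.130)^(2.5765) = 4.2710 mol.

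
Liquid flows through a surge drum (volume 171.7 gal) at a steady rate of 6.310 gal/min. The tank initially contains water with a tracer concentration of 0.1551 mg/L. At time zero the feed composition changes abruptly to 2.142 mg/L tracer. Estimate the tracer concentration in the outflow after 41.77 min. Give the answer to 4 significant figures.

Accumulation = in − out for the solute gives V dC/dt = Q(C_in − C).
Rewrite as dC/dt + C/τ = C_in/τ, τ = V/Q = 27.2108 min.
C approaches C_in exponentially: C(t) = C_in + (C₀ − C_in) e^(−t/τ).
C(41.77) = 2.142 + (0.1551 − 2.142)·e^(−41.77/27.2108) = 2.142 + (-1.98690)·0.215444 = 1.71393 mg/L.

1.714 mg/L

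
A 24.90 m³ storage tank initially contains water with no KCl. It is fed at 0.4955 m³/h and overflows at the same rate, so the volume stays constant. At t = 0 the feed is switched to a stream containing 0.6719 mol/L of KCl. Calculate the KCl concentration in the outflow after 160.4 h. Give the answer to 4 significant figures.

Species balance on the tank: V dC/dt = Q(C_in − C).
So dC/dt = (C_in − C)/τ with τ = V/Q = 24.90/0.4955 = 50.2523 h.
This is linear first-order; C(t) = C_in + (C₀ − C_in) e^(−t/τ).
C(160.4) = 0.6719 + (0 − 0.6719)·e^(−160.4/50.2523) = 0.6719 + (-0.671900)·0.0410939 = 0.644289 mol/L.

0.6443 mol/L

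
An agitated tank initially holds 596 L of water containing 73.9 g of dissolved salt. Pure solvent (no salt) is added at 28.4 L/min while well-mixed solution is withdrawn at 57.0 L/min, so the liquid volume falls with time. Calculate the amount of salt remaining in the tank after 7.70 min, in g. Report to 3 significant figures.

29.5 g

Total volume: dV/dt = Q_in − Q_out = -28.600 L/min, so V(t) = 596 − 28.600 t and V(7.70) = 375.78 L.
Solute balance: dm/dt = 0 − Q_out C = −Q_out m/V(t).
Separate: dm/m = −Q_out dt/V(t) ⇒ ln(m/m₀) = −(Q_out/(Q_in−Q_out)) ln(V/V₀).
m = m₀ (V₀/V)^(Q_out/(Q_in−Q_out)) = 73.9 × (596/375.78)^(-1.9930) = 29.473 g.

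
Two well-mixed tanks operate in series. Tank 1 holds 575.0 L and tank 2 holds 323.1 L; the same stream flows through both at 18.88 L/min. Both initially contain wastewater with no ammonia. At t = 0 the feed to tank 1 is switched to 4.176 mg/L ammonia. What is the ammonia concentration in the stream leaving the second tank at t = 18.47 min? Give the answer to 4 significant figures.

0.7985 mg/L

Each tank obeys Vᵢ dCᵢ/dt = Q(Cᵢ₋₁ − Cᵢ), so τᵢ = Vᵢ/Q.
τ₁ = 575.0/18.88 = 30.4555 min; τ₂ = 323.1/18.88 = 17.1133 min.
Tank 1: C₁ = C_in(1 − e^(−t/τ₁)). Tank 2 (τ₁ ≠ τ₂): C₂ = C_in[1 − (τ₁ e^(−t/τ₁) − τ₂ e^(−t/τ₂))/(τ₁ − τ₂)].
At t = 18.47: e^(−t/τ₁) = 0.545279, e^(−t/τ₂) = 0.339842.
C₂ = 4.176·[1 − (30.4555·0.545279 − 17.1133·0.339842)/(13.3422)] = 4.176·0.191218 = 0.798525 mg/L.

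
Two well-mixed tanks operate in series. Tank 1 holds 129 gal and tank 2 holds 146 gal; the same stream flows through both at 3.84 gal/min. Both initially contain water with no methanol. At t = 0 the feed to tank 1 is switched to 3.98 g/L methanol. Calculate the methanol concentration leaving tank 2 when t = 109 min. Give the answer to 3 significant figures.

Time constants: τᵢ = Vᵢ/Q for each well-mixed tank.
τ₁ = 129/3.84 = 33.594 min; τ₂ = 146/3.84 = 38.021 min.
Tank 1: C₁ = C_in(1 − e^(−t/τ₁)). Tank 2 (τ₁ ≠ τ₂): C₂ = C_in[1 − (τ₁ e^(−t/τ₁) − τ₂ e^(−t/τ₂))/(τ₁ − τ₂)].
At t = 109: e^(−t/τ₁) = 0.038982, e^(−t/τ₂) = 0.056878.
C₂ = 3.98·[1 − (33.594·0.038982 − 38.021·0.056878)/(-4.4271)] = 3.98·0.80733 = 3.2132 g/L.

3.21 g/L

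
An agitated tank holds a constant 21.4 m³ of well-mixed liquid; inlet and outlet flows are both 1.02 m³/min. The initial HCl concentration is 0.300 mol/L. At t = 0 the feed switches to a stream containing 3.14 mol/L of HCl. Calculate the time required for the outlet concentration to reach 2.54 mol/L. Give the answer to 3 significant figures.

Accumulation = in − out for the solute gives V dC/dt = Q(C_in − C), so τ = V/Q = 20.980 min.
C(t) = C_in + (C₀ − C_in) e^(−t/τ). Set C = 2.54 and solve for t:
e^(−t/τ) = (C − C_in)/(C₀ − C_in) = (2.54 − 3.14)/(0.300 − 3.14) = 0.21127
t = −τ ln(…) = 20.980 × 1.5546 = 32.617 min.

32.6 min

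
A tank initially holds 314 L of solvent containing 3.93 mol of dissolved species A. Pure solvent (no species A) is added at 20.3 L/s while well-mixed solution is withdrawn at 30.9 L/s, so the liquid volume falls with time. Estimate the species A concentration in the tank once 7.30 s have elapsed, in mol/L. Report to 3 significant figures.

0.00728 mol/L

Total volume: dV/dt = Q_in − Q_out = -10.600 L/s, so V(t) = 314 − 10.600 t and V(7.30) = 236.62 L.
Species balance (pure solvent in): dm/dt = −Q_out · m/V(t).
dm/m = −Q_out dt/(V₀ − 10.600 t); integrating gives ln(m/m₀) = −(Q_out/(Q_in−Q_out)) ln(V/V₀).
m = m₀ (V₀/V)^(Q_out/(Q_in−Q_out)) = 3.93 × (314/236.62)^(-2.9151) = 1.7226 mol.
C = m/V = 1.7226/236.62 = 0.0072801 mol/L.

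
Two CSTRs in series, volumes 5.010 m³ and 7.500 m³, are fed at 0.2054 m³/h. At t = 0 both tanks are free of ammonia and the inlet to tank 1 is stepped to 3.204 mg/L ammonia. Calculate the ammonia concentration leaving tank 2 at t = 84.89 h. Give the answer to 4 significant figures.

Species balance on tank i: dCᵢ/dt = (Cᵢ₋₁ − Cᵢ)/τᵢ with τᵢ = Vᵢ/Q.
τ₁ = 5.010/0.2054 = 24.3914 h; τ₂ = 7.500/0.2054 = 36.5141 h.
Tank 1: C₁ = C_in(1 − e^(−t/τ₁)). Tank 2 (τ₁ ≠ τ₂): C₂ = C_in[1 − (τ₁ e^(−t/τ₁) − τ₂ e^(−t/τ₂))/(τ₁ − τ₂)].
At t = 84.89: e^(−t/τ₁) = 0.0307975, e^(−t/τ₂) = 0.0977977.
C₂ = 3.204·[1 − (24.3914·0.0307975 − 36.5141·0.0977977)/(-12.1227)] = 3.204·0.767395 = 2.45873 mg/L.

2.459 mg/L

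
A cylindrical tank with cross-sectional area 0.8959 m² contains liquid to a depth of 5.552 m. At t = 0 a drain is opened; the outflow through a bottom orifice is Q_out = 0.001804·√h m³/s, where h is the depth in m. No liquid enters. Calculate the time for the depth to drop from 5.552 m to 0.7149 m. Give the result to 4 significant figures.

1501 s

A dh/dt = −Q_out = −0.001804 √h.
Separate and integrate: 2(√h − √h₀) = −(0.001804/A) t.
t = 2A(√h₀ − √h)/0.001804 = 2·0.8959·(√5.552 − √0.7149)/0.001804
  = 1.79180 × (2.35627 − 0.845518) / 0.001804 = 1500.53 s.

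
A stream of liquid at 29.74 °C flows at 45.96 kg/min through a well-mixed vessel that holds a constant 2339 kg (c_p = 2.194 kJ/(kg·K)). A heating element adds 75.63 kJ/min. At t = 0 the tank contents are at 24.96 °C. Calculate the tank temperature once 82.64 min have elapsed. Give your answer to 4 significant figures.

M c_p dT/dt = ṁ c_p (T_in − T) + Q̇.
τ = M/ṁ = 50.8921 min; T_ss = T_in + Q̇/(ṁ c_p) = 29.74 + 75.63/(45.96·2.194) = 30.4900 °C.
T approaches T_ss exponentially: T(t) = T_ss + (T₀ − T_ss) e^(−t/τ).
T(82.64) = 30.4900 + (-5.53003)·e^(−82.64/50.8921) = 30.4900 + (-5.53003)·0.197143 = 29.3998 °C.

29.40 °C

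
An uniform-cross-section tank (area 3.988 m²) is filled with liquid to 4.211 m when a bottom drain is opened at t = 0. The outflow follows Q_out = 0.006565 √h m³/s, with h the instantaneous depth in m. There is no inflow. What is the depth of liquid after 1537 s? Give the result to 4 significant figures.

A dh/dt = −Q_out = −0.006565 √h.
This is separable: 2 d(√h)/dt = −0.006565/A, so √h = √h₀ − (0.006565/(2A)) t.
√h = √4.211 − 0.006565·1537/(2·3.988) = 2.05207 − 1.26510 = 0.786976.
h = 0.786976² = 0.619332 m.

0.6193 m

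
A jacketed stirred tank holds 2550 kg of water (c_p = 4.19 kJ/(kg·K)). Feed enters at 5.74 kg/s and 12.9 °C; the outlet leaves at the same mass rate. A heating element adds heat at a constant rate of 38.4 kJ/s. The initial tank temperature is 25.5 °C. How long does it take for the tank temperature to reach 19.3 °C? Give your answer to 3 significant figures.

Heat balance on the well-mixed liquid: M c_p dT/dt = ṁ c_p (T_in − T) + 38.4.
τ = M/ṁ = 444.25 s; T_ss = T_in + Q̇/(ṁ c_p) = 14.497 °C.
T(t) = T_ss + (T₀ − T_ss) e^(−t/τ). Set T = 19.3:
e^(−t/τ) = (19.3 − 14.497)/(25.5 − 14.497) = 0.43654
t = −444.25 · ln(0.43654) = 368.23 s.

368 s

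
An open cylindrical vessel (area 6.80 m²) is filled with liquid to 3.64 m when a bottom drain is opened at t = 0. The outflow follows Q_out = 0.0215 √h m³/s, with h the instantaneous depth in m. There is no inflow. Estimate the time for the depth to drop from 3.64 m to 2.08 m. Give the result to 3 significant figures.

Accumulation of liquid (constant cross-section A): A dh/dt = −0.0215 √h.
∫ h^(−1/2) dh = −(0.0215/A) ∫ dt, giving 2√h = 2√h₀ − (0.0215/A) t.
t = 2A(√h₀ − √h)/0.0215 = 2·6.80·(√3.64 − √2.08)/0.0215
  = 13.600 × (1.9079 − 1.4422) / 0.0215 = 294.56 s.

295 s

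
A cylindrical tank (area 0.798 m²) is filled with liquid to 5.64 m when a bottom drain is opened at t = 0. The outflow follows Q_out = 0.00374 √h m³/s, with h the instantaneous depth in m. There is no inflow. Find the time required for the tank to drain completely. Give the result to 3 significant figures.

With no inflow, A dh/dt = −0.00374 √h.
This is separable: 2 d(√h)/dt = −0.00374/A, so √h = √h₀ − (0.00374/(2A)) t.
Tank is empty when √h = 0: t_empty = 2A√h₀/0.00374.
t_empty = 2·0.798·√5.64/0.00374 = 1.5960·2.3749/0.00374 = 1013.4 s.

1010 s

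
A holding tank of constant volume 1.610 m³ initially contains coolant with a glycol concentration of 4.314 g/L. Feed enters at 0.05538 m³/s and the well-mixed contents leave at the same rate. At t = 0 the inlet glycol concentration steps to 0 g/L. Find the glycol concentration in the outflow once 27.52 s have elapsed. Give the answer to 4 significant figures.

1.674 g/L

Mass balance on the solute (V constant): V dC/dt = Q(C_in − C).
So dC/dt = (C_in − C)/τ with τ = V/Q = 1.610/0.05538 = 29.0719 s.
Integrating: C(t) = C_in + (C₀ − C_in) e^(−t/τ).
C(27.52) = 0 + (4.314 − 0)·e^(−27.52/29.0719) = 0 + (4.31400)·0.388051 = 1.67405 g/L.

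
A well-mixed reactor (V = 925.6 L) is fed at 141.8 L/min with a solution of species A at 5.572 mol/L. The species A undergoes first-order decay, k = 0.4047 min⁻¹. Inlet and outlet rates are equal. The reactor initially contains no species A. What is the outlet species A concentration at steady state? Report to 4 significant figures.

Species balance: V dC/dt = Q C_in − Q C − k V C.
Steady state (dC/dt = 0): C_ss = Q C_in/(Q + kV) = C_in/(1 + kV/Q).
C_ss = 141.8·5.572/(141.8 + 0.4047·925.6) = 790.110/516.390 = 1.53006 mol/L.

1.530 mol/L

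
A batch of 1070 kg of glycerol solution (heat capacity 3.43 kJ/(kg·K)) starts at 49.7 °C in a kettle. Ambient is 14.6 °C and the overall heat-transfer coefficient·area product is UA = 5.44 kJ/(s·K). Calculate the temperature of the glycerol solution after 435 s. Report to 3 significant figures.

Lumped-capacitance energy balance: M c_p dT/dt = UA(T_amb − T).
dT/dt = (T_ss − T)/τ with T_ss = T_amb = 14.600 °C, τ = M c_p/UA = 1070·3.43/5.44 = 674.65 s.
Solution: T(t) = T_ss + (T₀ − T_ss) e^(−t/τ).
T(435) = 14.600 + (35.100)·0.52478 = 33.020 °C.

33.0 °C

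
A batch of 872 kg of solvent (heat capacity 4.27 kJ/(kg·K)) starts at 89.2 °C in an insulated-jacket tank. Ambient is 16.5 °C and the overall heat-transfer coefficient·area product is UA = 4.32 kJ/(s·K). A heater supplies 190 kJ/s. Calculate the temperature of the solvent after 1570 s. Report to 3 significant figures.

65.1 °C

Unsteady energy balance on the tank contents: M c_p dT/dt = −UA(T − T_amb) + Q̇.
dT/dt = (T_ss − T)/τ with T_ss = T_amb + Q̇/UA = 16.5 + 190/4.32 = 60.481 °C, τ = M c_p/UA = 872·4.27/4.32 = 861.91 s.
Solution: T(t) = T_ss + (T₀ − T_ss) e^(−t/τ).
T(1570) = 60.481 + (28.719)·0.16178 = 65.127 °C.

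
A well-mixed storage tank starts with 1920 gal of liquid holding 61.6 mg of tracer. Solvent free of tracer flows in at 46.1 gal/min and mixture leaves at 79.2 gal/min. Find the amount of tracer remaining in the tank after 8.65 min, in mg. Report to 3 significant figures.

41.9 mg

Total volume: dV/dt = Q_in − Q_out = -33.100 gal/min, so V(t) = 1920 − 33.100 t and V(8.65) = 1633.7 gal.
No tracer enters, so dm/dt = −Q_out · (m/V).
dm/m = −Q_out dt/(V₀ − 33.100 t); integrating gives ln(m/m₀) = −(Q_out/(Q_in−Q_out)) ln(V/V₀).
m = m₀ (V₀/V)^(Q_out/(Q_in−Q_out)) = 61.6 × (1920/1633.7)^(-2.3927) = 41.857 mg.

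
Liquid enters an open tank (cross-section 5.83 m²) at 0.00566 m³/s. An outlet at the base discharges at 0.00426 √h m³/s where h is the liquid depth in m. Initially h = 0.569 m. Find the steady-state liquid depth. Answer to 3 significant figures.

Level balance: A dh/dt = 0.00566 − 0.00426 √h. Setting dh/dt = 0:
Q_in = 0.00426 √h_ss ⇒ √h_ss = 0.00566/0.00426 = 1.3286.
h_ss = 1.3286² = 1.7653 m. (Since h₀ = 0.569 m < h_ss, the level will rise toward this value.)

1.77 m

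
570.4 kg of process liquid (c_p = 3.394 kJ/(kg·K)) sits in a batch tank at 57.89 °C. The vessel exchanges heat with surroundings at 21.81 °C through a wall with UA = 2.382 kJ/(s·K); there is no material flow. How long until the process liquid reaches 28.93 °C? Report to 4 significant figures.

Lumped-capacitance energy balance: M c_p dT/dt = UA(T_amb − T).
τ = M c_p/UA = 812.736 s; T_ss = T_amb = 21.8100 °C.
T(t) = T_ss + (T₀ − T_ss)e^(−t/τ); set T = 28.93:
t = −τ ln[(T − T_ss)/(T₀ − T_ss)] = −812.736 · ln(0.197339) = 1318.93 s.

1319 s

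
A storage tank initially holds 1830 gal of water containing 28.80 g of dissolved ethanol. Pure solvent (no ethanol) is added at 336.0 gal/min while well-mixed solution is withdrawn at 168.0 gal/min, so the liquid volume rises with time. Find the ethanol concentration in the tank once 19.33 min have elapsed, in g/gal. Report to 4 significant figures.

0.002044 g/gal

Let m(t) be the amount of ethanol. Volume: V(t) = V₀ + (Q_in − Q_out) t = 1830 + 168.000 t; V(19.33) = 5077.44 gal.
No ethanol enters, so dm/dt = −Q_out · (m/V).
Separate: dm/m = −Q_out dt/V(t) ⇒ ln(m/m₀) = −(Q_out/(Q_in−Q_out)) ln(V/V₀).
m = m₀ (V₀/V)^(Q_out/(Q_in−Q_out)) = 28.80 × (1830/5077.44)^(1.00000) = 10.3800 g.
C = m/V = 10.3800/5077.44 = 0.00204434 g/gal.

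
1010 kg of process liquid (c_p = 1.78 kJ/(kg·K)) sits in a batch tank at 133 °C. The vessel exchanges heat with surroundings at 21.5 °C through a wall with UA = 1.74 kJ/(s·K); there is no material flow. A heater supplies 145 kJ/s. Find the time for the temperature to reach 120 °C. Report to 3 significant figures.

640 s

Heat balance on the well-mixed liquid: M c_p dT/dt = −UA(T − T_amb) + Q̇.
τ = M c_p/UA = 1033.2 s; T_ss = T_amb + Q̇/UA = 21.5 + 145/1.74 = 104.83 °C.
T(t) = T_ss + (T₀ − T_ss)e^(−t/τ); set T = 120:
t = −τ ln[(T − T_ss)/(T₀ − T_ss)] = −1033.2 · ln(0.53846) = 639.60 s.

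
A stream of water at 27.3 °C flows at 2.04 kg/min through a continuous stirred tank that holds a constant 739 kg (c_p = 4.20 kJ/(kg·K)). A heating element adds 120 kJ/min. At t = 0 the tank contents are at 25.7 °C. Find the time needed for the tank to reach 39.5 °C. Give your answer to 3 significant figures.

M c_p dT/dt = ṁ c_p (T_in − T) + Q̇.
τ = M/ṁ = 362.25 min; T_ss = T_in + Q̇/(ṁ c_p) = 41.306 °C.
T(t) = T_ss + (T₀ − T_ss) e^(−t/τ). Set T = 39.5:
e^(−t/τ) = (39.5 − 41.306)/(25.7 − 41.306) = 0.11570
t = −362.25 · ln(0.11570) = 781.29 min.

781 min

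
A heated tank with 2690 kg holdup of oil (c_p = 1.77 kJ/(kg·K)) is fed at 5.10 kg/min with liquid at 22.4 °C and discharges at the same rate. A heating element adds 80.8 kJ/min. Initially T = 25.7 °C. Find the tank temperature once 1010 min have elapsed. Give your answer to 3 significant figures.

Energy balance: M c_p dT/dt = ṁ c_p (T_in − T) + 80.8.
τ = M/ṁ = 527.45 min; T_ss = T_in + Q̇/(ṁ c_p) = 22.4 + 80.8/(5.10·1.77) = 31.351 °C.
Integrating: T(t) = T_ss + (T₀ − T_ss) e^(−t/τ).
T(1010) = 31.351 + (-5.6509)·e^(−1010/527.45) = 31.351 + (-5.6509)·0.14736 = 30.518 °C.

30.5 °C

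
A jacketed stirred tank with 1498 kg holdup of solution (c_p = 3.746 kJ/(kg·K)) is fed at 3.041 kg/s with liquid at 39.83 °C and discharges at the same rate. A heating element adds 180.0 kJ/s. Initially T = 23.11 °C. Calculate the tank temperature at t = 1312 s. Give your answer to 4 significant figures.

Energy balance: M c_p dT/dt = ṁ c_p (T_in − T) + 180.0.
τ = M/ṁ = 492.601 s; T_ss = T_in + Q̇/(ṁ c_p) = 39.83 + 180.0/(3.041·3.746) = 55.6311 °C.
Integrating: T(t) = T_ss + (T₀ − T_ss) e^(−t/τ).
T(1312) = 55.6311 + (-32.5211)·e^(−1312/492.601) = 55.6311 + (-32.5211)·0.0697099 = 53.3641 °C.

53.36 °C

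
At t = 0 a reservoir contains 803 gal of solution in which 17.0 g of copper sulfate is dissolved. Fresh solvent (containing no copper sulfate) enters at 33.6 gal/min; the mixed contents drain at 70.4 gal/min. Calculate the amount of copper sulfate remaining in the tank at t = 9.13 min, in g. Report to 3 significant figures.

Total volume: dV/dt = Q_in − Q_out = -36.800 gal/min, so V(t) = 803 − 36.800 t and V(9.13) = 467.02 gal.
No copper sulfate enters, so dm/dt = −Q_out · (m/V).
dm/m = −Q_out dt/(V₀ − 36.800 t); integrating gives ln(m/m₀) = −(Q_out/(Q_in−Q_out)) ln(V/V₀).
m = m₀ (V₀/V)^(Q_out/(Q_in−Q_out)) = 17.0 × (803/467.02)^(-1.9130) = 6.0277 g.

6.03 g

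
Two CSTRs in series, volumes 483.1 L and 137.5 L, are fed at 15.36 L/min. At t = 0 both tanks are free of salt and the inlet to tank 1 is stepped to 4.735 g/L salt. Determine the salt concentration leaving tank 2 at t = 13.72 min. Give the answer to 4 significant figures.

Time constants: τᵢ = Vᵢ/Q for each well-mixed tank.
τ₁ = 483.1/15.36 = 31.4518 min; τ₂ = 137.5/15.36 = 8.95182 min.
Tank 1: C₁ = C_in(1 − e^(−t/τ₁)). Tank 2 (τ₁ ≠ τ₂): C₂ = C_in[1 − (τ₁ e^(−t/τ₁) − τ₂ e^(−t/τ₂))/(τ₁ − τ₂)].
At t = 13.72: e^(−t/τ₁) = 0.646474, e^(−t/τ₂) = 0.215963.
C₂ = 4.735·[1 − (31.4518·0.646474 − 8.95182·0.215963)/(22.5000)] = 4.735·0.182244 = 0.862924 g/L.

0.8629 g/L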